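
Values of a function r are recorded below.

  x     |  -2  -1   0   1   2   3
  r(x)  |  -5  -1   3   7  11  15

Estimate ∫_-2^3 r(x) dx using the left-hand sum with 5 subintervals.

15

Δx = 1.
Sum = 1·[(-5) + (-1) + 3 + 7 + 11] = 15.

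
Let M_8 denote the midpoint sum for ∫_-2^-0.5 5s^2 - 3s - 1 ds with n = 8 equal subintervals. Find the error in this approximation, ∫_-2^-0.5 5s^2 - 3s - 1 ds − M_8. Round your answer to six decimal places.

Exact integral: ∫_-2^-0.5 f(s) ds = 17.25.
M_8 ≈ 17.22802734.
Error ≈ 17.25 − 17.22802734 ≈ 0.021973.

0.021973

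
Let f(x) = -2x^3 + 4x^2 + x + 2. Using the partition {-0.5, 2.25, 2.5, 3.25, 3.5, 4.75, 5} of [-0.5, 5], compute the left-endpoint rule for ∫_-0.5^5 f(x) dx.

-67.0078125

Subinterval widths: 2.75, 0.25, 0.75, 0.25, 1.25, 0.25.
Left endpoints: -0.5, 2.25, 2.5, 3.25, 3.5, 4.75.
f(-0.5) = 2.75, f(2.25) = 1.71875, f(2.5) = -1.75, f(3.25) = -21.15625, f(3.5) = -31.25, f(4.75) = -117.34375.
Sum = Σ Δx_i · f(x_i).
Sum = -67.0078125.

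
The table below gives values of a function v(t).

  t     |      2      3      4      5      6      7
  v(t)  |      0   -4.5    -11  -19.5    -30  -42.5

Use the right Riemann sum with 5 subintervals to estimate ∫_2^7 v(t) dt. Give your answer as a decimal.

-107.5

Δt = 1.
Sum = 1·[(-4.5) + (-11) + (-19.5) + (-30) + (-42.5)] = -107.5.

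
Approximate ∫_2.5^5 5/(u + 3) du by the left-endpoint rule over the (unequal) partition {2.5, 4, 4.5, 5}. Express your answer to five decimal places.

2.05411

Subinterval widths: 1.5, 0.5, 0.5.
Left endpoints: 2.5, 4, 4.5.
f(2.5) = 10/11, f(4) = 5/7, f(4.5) = 2/3.
Sum = Σ Δu_i · f(u_i).
Sum ≈ 2.05411.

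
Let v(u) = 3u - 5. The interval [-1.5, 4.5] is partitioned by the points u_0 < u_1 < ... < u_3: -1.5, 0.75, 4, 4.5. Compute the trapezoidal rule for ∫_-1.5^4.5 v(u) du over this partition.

-3

Subinterval widths: 2.25, 3.25, 0.5.
v(-1.5) = -9.5, v(0.75) = -2.75, v(4) = 7, v(4.5) = 8.5.
On each subinterval the trapezoid contributes (Δu_i/2)·[v(u_{i-1}) + v(u_i)].
Sum = -3.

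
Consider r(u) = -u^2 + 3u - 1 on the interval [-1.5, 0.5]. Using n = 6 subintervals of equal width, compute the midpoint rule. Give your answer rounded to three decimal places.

-6.148

Δu = (0.5 − (-1.5))/6 = 1/3.
Midpoints: -4/3, -1, -2/3, -1/3, 0, 1/3.
r(-4/3) = -61/9, r(-1) = -5, r(-2/3) = -31/9, r(-1/3) = -19/9, r(0) = -1, r(1/3) = -1/9.
Sum = Δu · [r(-4/3) + r(-1) + r(-2/3) + ...].
Sum ≈ -6.148.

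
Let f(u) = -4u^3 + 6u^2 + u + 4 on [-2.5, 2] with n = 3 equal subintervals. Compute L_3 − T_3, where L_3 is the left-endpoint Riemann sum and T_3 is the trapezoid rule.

77.625

L_3 = 180.
T_3 = 102.375.
L_3 − T_3 = 77.625.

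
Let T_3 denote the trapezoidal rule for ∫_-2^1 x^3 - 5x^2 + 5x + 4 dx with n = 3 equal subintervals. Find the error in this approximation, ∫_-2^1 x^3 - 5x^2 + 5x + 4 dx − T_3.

3.25

Exact integral: ∫_-2^1 f(x) dx = -14.25.
T_3 = -17.5.
Error = -14.25 − (-17.5) = 3.25.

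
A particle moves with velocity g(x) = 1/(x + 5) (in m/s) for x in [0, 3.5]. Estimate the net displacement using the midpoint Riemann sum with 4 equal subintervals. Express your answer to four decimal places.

0.5298

Δx = (3.5 − 0)/4 = 0.875.
Midpoints: 0.4375, 1.3125, 2.1875, 3.0625.
g(0.4375) = 16/87, g(1.3125) = 16/101, g(2.1875) = 16/115, g(3.0625) = 16/129.
Sum = Δx · [g(0.4375) + g(1.3125) + g(2.1875) + g(3.0625)].
Sum ≈ 0.5298.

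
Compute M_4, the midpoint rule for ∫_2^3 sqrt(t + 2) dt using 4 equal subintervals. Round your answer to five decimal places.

2.12030

Δt = (3 − 2)/4 = 0.25.
Midpoints: 2.125, 2.375, 2.625, 2.875.
f(2.125) ≈ 2.03101, f(2.375) ≈ 2.09165, f(2.625) ≈ 2.15058, f(2.875) ≈ 2.20794.
Sum = Δt · [f(2.125) + f(2.375) + f(2.625) + f(2.875)].
Sum ≈ 2.12030.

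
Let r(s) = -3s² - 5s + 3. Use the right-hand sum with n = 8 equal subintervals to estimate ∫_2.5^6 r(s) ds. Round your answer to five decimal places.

-287.93652

Δs = (6 − 2.5)/8 = 0.4375.
Right endpoints: 2.9375, 3.375, 3.8125, 4.25, 4.6875, 5.125, 5.5625, 6.
r(2.9375) = -37.57421875, r(3.375) = -48.046875, r(3.8125) = -59.66796875, r(4.25) = -72.4375, r(4.6875) = -86.35546875, r(5.125) = -101.421875, r(5.5625) = -117.63671875, r(6) = -135.
Sum = Δs · [r(2.9375) + r(3.375) + r(3.8125) + ...].
Sum ≈ -287.93652.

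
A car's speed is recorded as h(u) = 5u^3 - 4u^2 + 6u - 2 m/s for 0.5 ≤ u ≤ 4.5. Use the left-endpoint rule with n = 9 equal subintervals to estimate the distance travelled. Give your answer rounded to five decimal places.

358.91152

Δu = (4.5 − 0.5)/9 = 4/9.
Left endpoints: 0.5, 17/18, 25/18, 11/6, 41/18, 49/18, 19/6, 65/18, 73/18.
h(0.5) = 0.625, h(17/18) = 25141/5832, h(25/18) = 70061/5832, h(11/6) = 5695/216, h(41/18) = 291613/5832, h(49/18) = 498965/5832, h(19/6) = 29303/216, h(65/18) = 1183621/5832, h(73/18) = 1691645/5832.
Sum = Δu · [h(0.5) + h(17/18) + h(25/18) + ...].
Sum ≈ 358.91152.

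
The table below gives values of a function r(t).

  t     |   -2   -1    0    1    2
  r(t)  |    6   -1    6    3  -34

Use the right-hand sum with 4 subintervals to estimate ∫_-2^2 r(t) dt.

-26

Δt = 1.
Sum = 1·[(-1) + 6 + 3 + (-34)] = -26.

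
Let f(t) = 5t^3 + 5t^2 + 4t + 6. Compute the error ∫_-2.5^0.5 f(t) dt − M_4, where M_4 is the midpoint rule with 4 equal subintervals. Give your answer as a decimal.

Exact integral: ∫_-2.5^0.5 f(t) dt = -16.5.
M_4 = -15.09375.
Error = -16.5 − (-15.09375) = -1.40625.

-1.40625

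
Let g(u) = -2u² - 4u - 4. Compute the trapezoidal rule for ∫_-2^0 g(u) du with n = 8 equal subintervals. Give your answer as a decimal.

-5.375

Δu = (0 − (-2))/8 = 0.25.
g(-2) = -4, g(-1.75) = -3.125, g(-1.5) = -2.5, g(-1.25) = -2.125, g(-1) = -2, g(-0.75) = -2.125, g(-0.5) = -2.5, g(-0.25) = -3.125, g(0) = -4.
T_8 = (Δu/2)·[g(u_0) + 2g(u_1) + ... + 2g(u_{7}) + g(u_8)].
Sum = -5.375.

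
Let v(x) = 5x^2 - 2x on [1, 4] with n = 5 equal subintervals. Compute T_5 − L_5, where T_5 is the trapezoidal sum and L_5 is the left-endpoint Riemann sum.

T_5 = 90.9.
L_5 = 70.2.
T_5 − L_5 = 20.7.

20.7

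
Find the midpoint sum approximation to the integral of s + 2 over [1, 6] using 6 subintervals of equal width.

Δs = (6 − 1)/6 = 5/6.
Midpoints: 17/12, 2.25, 37/12, 47/12, 4.75, 67/12.
f(17/12) = 41/12, f(2.25) = 4.25, f(37/12) = 61/12, f(47/12) = 71/12, f(4.75) = 6.75, f(67/12) = 91/12.
Sum = Δs · [f(17/12) + f(2.25) + f(37/12) + ...].
Sum = 27.5.

27.5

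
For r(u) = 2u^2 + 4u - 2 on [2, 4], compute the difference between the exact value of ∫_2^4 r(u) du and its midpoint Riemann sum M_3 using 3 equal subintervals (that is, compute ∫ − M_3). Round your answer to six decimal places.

Exact integral: ∫_2^4 r(u) du ≈ 57.33333333.
M_3 ≈ 57.18518519.
Error ≈ 57.33333333 − 57.18518519 ≈ 0.148148.

0.148148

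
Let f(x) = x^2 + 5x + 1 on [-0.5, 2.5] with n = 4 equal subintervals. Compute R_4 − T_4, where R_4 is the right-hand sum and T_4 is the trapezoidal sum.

R_4 = 31.40625.
T_4 = 23.53125.
R_4 − T_4 = 7.875.

7.875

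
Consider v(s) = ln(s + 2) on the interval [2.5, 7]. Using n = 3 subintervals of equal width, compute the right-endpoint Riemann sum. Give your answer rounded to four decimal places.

9.0058

Δs = (7 − 2.5)/3 = 1.5.
Right endpoints: 4, 5.5, 7.
v(4) ≈ 1.7918, v(5.5) ≈ 2.0149, v(7) ≈ 2.1972.
Sum = Δs · [v(4) + v(5.5) + v(7)].
Sum ≈ 9.0058.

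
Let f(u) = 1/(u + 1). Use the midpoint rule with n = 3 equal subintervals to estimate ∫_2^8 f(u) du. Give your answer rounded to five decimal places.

Δu = (8 − 2)/3 = 2.
Midpoints: 3, 5, 7.
f(3) = 0.25, f(5) = 1/6, f(7) = 0.125.
Sum = Δu · [f(3) + f(5) + f(7)].
Sum ≈ 1.08333.

1.08333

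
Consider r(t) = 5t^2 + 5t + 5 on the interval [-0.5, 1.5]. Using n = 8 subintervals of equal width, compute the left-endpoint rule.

Δt = (1.5 − (-0.5))/8 = 0.25.
Left endpoints: -0.5, -0.25, 0, 0.25, 0.5, 0.75, 1, 1.25.
r(-0.5) = 3.75, r(-0.25) = 4.0625, r(0) = 5, r(0.25) = 6.5625, r(0.5) = 8.75, r(0.75) = 11.5625, r(1) = 15, r(1.25) = 19.0625.
Sum = Δt · [r(-0.5) + r(-0.25) + r(0) + ...].
Sum = 18.4375.

18.4375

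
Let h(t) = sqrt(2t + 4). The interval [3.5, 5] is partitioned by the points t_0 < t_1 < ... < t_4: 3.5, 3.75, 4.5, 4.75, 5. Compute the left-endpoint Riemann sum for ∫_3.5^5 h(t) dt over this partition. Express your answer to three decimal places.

Subinterval widths: 0.25, 0.75, 0.25, 0.25.
Left endpoints: 3.5, 3.75, 4.5, 4.75.
h(3.5) ≈ 3.317, h(3.75) ≈ 3.391, h(4.5) ≈ 3.606, h(4.75) ≈ 3.674.
Sum = Σ Δt_i · h(t_i).
Sum ≈ 5.192.

5.192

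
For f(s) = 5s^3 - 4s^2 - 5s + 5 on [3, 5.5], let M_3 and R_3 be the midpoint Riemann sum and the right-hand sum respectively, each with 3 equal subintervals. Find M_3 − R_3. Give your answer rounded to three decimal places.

-275.673

M_3 ≈ 807.47541.
R_3 ≈ 1083.14815.
M_3 − R_3 ≈ -275.673.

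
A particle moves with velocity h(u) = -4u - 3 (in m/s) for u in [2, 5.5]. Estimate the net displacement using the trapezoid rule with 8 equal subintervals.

-63

Δu = (5.5 − 2)/8 = 0.4375.
h(2) = -11, h(2.4375) = -12.75, h(2.875) = -14.5, h(3.3125) = -16.25, h(3.75) = -18, h(4.1875) = -19.75, h(4.625) = -21.5, h(5.0625) = -23.25, h(5.5) = -25.
T_8 = (Δu/2)·[h(u_0) + 2h(u_1) + ... + 2h(u_{7}) + h(u_8)].
Sum = -63.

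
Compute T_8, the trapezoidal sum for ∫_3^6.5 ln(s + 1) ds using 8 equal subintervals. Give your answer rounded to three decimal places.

Δs = (6.5 − 3)/8 = 0.4375.
f(3) ≈ 1.386, f(3.4375) ≈ 1.490, f(3.875) ≈ 1.584, f(4.3125) ≈ 1.670, f(4.75) ≈ 1.749, f(5.1875) ≈ 1.823, f(5.625) ≈ 1.891, f(6.0625) ≈ 1.955, f(6.5) ≈ 2.015.
T_8 = (Δs/2)·[f(s_0) + 2f(s_1) + ... + 2f(s_{7}) + f(s_8)].
Sum ≈ 6.065.

6.065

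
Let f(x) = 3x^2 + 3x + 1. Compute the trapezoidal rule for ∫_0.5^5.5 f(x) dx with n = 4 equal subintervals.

220.15625

Δx = (5.5 − 0.5)/4 = 1.25.
f(0.5) = 3.25, f(1.75) = 15.4375, f(3) = 37, f(4.25) = 67.9375, f(5.5) = 108.25.
T_4 = (Δx/2)·[f(x_0) + 2f(x_1) + 2f(x_2) + 2f(x_3) + f(x_4)].
Sum = 220.15625.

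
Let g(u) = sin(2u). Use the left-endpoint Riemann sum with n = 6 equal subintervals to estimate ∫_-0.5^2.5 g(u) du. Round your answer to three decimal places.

Δu = (2.5 − (-0.5))/6 = 0.5.
Left endpoints: -0.5, 0, 0.5, 1, 1.5, 2.
g(-0.5) ≈ -0.841, g(0) ≈ 0.000, g(0.5) ≈ 0.841, g(1) ≈ 0.909, g(1.5) ≈ 0.141, g(2) ≈ -0.757.
Sum = Δu · [g(-0.5) + g(0) + g(0.5) + ...].
Sum ≈ 0.147.

0.147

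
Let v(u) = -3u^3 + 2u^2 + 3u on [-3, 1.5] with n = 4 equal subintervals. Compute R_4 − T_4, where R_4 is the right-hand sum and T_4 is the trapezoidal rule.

-51.2578125

R_4 ≈ 24.12598.
T_4 ≈ 75.38379.
R_4 − T_4 = -51.2578125.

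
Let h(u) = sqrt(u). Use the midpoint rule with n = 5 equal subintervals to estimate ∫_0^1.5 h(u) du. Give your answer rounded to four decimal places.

Δu = (1.5 − 0)/5 = 0.3.
Midpoints: 0.15, 0.45, 0.75, 1.05, 1.35.
h(0.15) ≈ 0.3873, h(0.45) ≈ 0.6708, h(0.75) ≈ 0.8660, h(1.05) ≈ 1.0247, h(1.35) ≈ 1.1619.
Sum = Δu · [h(0.15) + h(0.45) + h(0.75) + h(1.05) + h(1.35)].
Sum ≈ 1.2332.

1.2332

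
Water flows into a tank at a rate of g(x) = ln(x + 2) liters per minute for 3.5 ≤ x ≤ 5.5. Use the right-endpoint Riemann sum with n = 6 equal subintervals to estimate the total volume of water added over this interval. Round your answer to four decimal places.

Δx = (5.5 − 3.5)/6 = 1/3.
Right endpoints: 23/6, 25/6, 4.5, 29/6, 31/6, 5.5.
g(23/6) ≈ 1.7636, g(25/6) ≈ 1.8192, g(4.5) ≈ 1.8718, g(29/6) ≈ 1.9218, g(31/6) ≈ 1.9694, g(5.5) ≈ 2.0149.
Sum = Δx · [g(23/6) + g(25/6) + g(4.5) + ...].
Sum ≈ 3.7869.

3.7869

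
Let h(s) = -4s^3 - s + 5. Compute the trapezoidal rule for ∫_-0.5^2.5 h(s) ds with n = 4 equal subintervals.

-30.375

Δs = (2.5 − (-0.5))/4 = 0.75.
h(-0.5) = 6, h(0.25) = 4.6875, h(1) = 0, h(1.75) = -18.1875, h(2.5) = -60.
T_4 = (Δs/2)·[h(s_0) + 2h(s_1) + 2h(s_2) + 2h(s_3) + h(s_4)].
Sum = -30.375.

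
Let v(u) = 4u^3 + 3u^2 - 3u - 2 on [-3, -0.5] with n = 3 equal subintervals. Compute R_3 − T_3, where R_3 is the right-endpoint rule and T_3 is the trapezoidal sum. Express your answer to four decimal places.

30.7292

R_3 ≈ -20.416667.
T_3 ≈ -51.145833.
R_3 − T_3 ≈ 30.7292.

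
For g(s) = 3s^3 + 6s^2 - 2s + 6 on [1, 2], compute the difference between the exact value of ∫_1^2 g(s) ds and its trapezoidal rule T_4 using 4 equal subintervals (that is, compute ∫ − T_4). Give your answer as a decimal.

Exact integral: ∫_1^2 g(s) ds = 28.25.
T_4 = 28.453125.
Error = 28.25 − 28.453125 = -0.203125.

-0.203125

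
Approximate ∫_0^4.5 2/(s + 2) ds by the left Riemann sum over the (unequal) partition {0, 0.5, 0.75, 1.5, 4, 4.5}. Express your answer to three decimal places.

2.841

Subinterval widths: 0.5, 0.25, 0.75, 2.5, 0.5.
Left endpoints: 0, 0.5, 0.75, 1.5, 4.
f(0) = 1, f(0.5) = 0.8, f(0.75) = 8/11, f(1.5) = 4/7, f(4) = 1/3.
Sum = Σ Δs_i · f(s_i).
Sum ≈ 2.841.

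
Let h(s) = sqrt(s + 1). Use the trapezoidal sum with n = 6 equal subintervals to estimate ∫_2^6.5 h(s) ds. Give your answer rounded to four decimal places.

10.2240

Δs = (6.5 − 2)/6 = 0.75.
h(2) ≈ 1.7321, h(2.75) ≈ 1.9365, h(3.5) ≈ 2.1213, h(4.25) ≈ 2.2913, h(5) ≈ 2.4495, h(5.75) ≈ 2.5981, h(6.5) ≈ 2.7386.
T_6 = (Δs/2)·[h(s_0) + 2h(s_1) + ... + 2h(s_{5}) + h(s_6)].
Sum ≈ 10.2240.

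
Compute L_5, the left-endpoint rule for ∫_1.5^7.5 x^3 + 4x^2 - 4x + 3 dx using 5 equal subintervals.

916.65

Δx = (7.5 − 1.5)/5 = 1.2.
Left endpoints: 1.5, 2.7, 3.9, 5.1, 6.3.
f(1.5) = 9.375, f(2.7) = 41.043, f(3.9) = 107.559, f(5.1) = 219.291, f(6.3) = 386.607.
Sum = Δx · [f(1.5) + f(2.7) + f(3.9) + f(5.1) + f(6.3)].
Sum = 916.65.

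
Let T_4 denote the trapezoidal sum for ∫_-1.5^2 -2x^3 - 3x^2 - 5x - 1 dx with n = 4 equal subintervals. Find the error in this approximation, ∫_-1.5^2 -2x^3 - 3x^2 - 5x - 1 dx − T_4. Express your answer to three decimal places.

Exact integral: ∫_-1.5^2 f(x) dx = -24.71875.
T_4 ≈ -26.72852.
Error ≈ -24.71875 − (-26.72852) ≈ 2.010.

2.010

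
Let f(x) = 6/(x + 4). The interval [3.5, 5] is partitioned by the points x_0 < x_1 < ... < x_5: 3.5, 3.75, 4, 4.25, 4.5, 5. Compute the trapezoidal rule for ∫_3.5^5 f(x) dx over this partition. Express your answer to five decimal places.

1.09424

Subinterval widths: 0.25, 0.25, 0.25, 0.25, 0.5.
f(3.5) = 0.8, f(3.75) = 24/31, f(4) = 0.75, f(4.25) = 8/11, f(4.5) = 12/17, f(5) = 2/3.
On each subinterval the trapezoid contributes (Δx_i/2)·[f(x_{i-1}) + f(x_i)].
Sum ≈ 1.09424.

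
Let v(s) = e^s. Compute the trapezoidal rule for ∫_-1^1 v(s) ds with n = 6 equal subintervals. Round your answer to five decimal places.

2.37213

Δs = (1 − (-1))/6 = 1/3.
v(-1) ≈ 0.36788, v(-2/3) ≈ 0.51342, v(-1/3) ≈ 0.71653, v(0) ≈ 1.00000, v(1/3) ≈ 1.39561, v(2/3) ≈ 1.94773, v(1) ≈ 2.71828.
T_6 = (Δs/2)·[v(s_0) + 2v(s_1) + ... + 2v(s_{5}) + v(s_6)].
Sum ≈ 2.37213.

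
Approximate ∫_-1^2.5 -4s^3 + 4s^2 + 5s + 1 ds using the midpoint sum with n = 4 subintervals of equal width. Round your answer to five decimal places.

1.84570

Δs = (2.5 − (-1))/4 = 0.875.
Midpoints: -0.5625, 0.3125, 1.1875, 2.0625.
f(-0.5625) = 169/1024, f(0.3125) = 2899/1024, f(1.1875) = 6021/1024, f(2.0625) = -6929/1024.
Sum = Δs · [f(-0.5625) + f(0.3125) + f(1.1875) + f(2.0625)].
Sum ≈ 1.84570.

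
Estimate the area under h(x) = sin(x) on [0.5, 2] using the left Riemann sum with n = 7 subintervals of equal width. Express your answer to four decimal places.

Δx = (2 − 0.5)/7 = 3/14.
Left endpoints: 0.5, 5/7, 13/14, 8/7, 19/14, 11/7, 25/14.
h(0.5) ≈ 0.4794, h(5/7) ≈ 0.6551, h(13/14) ≈ 0.8008, h(8/7) ≈ 0.9098, h(19/14) ≈ 0.9773, h(11/7) ≈ 1.0000, h(25/14) ≈ 0.9770.
Sum = Δx · [h(0.5) + h(5/7) + h(13/14) + ...].
Sum ≈ 1.2427.

1.2427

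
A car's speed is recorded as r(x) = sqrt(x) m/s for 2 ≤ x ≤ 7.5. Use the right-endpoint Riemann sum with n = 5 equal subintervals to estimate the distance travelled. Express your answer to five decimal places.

Δx = (7.5 − 2)/5 = 1.1.
Right endpoints: 3.1, 4.2, 5.3, 6.4, 7.5.
r(3.1) ≈ 1.76068, r(4.2) ≈ 2.04939, r(5.3) ≈ 2.30217, r(6.4) ≈ 2.52982, r(7.5) ≈ 2.73861.
Sum = Δx · [r(3.1) + r(4.2) + r(5.3) + r(6.4) + r(7.5)].
Sum ≈ 12.51875.

12.51875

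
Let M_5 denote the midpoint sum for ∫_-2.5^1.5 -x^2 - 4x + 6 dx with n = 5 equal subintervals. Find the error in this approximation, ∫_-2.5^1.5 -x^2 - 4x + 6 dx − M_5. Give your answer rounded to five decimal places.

-0.21333

Exact integral: ∫_-2.5^1.5 f(x) dx ≈ 25.6666667.
M_5 = 25.88.
Error ≈ 25.6666667 − 25.88 ≈ -0.21333.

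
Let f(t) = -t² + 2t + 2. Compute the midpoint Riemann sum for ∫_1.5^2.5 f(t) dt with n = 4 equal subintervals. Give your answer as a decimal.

Δt = (2.5 − 1.5)/4 = 0.25.
Midpoints: 1.625, 1.875, 2.125, 2.375.
f(1.625) = 2.609375, f(1.875) = 2.234375, f(2.125) = 1.734375, f(2.375) = 1.109375.
Sum = Δt · [f(1.625) + f(1.875) + f(2.125) + f(2.375)].
Sum = 1.921875.

1.921875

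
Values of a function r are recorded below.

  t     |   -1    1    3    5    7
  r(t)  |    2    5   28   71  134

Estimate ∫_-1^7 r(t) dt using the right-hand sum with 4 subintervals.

Δt = 2.
Sum = 2·[5 + 28 + 71 + 134] = 476.

476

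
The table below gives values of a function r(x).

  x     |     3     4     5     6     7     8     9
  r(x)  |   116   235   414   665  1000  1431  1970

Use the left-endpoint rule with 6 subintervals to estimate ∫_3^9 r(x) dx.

3861

Δx = 1.
Sum = 1·[116 + 235 + 414 + 665 + 1000 + 1431] = 3861.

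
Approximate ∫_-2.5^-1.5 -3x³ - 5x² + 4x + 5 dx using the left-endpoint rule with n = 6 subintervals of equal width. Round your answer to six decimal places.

3.206019

Δx = (-1.5 − (-2.5))/6 = 1/6.
Left endpoints: -2.5, -7/3, -13/6, -2, -11/6, -5/3.
f(-2.5) = 10.625, f(-7/3) = 59/9, f(-13/6) = 3.375, f(-2) = 1, f(-11/6) = -47/72, f(-5/3) = -5/3.
Sum = Δx · [f(-2.5) + f(-7/3) + f(-13/6) + ...].
Sum ≈ 3.206019.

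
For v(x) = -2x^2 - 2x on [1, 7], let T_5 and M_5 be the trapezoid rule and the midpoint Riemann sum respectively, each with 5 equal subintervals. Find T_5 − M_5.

-4.32

T_5 = -278.88.
M_5 = -274.56.
T_5 − M_5 = -4.32.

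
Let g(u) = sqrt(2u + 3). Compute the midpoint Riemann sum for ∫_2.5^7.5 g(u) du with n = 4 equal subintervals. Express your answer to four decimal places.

17.9210

Δu = (7.5 − 2.5)/4 = 1.25.
Midpoints: 3.125, 4.375, 5.625, 6.875.
g(3.125) ≈ 3.0414, g(4.375) ≈ 3.4278, g(5.625) ≈ 3.7749, g(6.875) ≈ 4.0927.
Sum = Δu · [g(3.125) + g(4.375) + g(5.625) + g(6.875)].
Sum ≈ 17.9210.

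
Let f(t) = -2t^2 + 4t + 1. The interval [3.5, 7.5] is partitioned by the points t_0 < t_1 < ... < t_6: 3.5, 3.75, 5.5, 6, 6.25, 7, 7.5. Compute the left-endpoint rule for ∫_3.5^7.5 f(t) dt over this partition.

Subinterval widths: 0.25, 1.75, 0.5, 0.25, 0.75, 0.5.
Left endpoints: 3.5, 3.75, 5.5, 6, 6.25, 7.
f(3.5) = -9.5, f(3.75) = -12.125, f(5.5) = -37.5, f(6) = -47, f(6.25) = -52.125, f(7) = -69.
Sum = Σ Δt_i · f(t_i).
Sum = -127.6875.

-127.6875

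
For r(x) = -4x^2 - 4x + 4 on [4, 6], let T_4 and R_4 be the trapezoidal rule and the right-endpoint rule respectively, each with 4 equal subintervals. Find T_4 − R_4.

22

T_4 = -235.
R_4 = -257.
T_4 − R_4 = 22.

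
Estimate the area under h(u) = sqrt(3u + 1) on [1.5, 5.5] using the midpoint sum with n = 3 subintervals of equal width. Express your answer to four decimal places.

13.4224

Δu = (5.5 − 1.5)/3 = 4/3.
Midpoints: 13/6, 3.5, 29/6.
h(13/6) ≈ 2.7386, h(3.5) ≈ 3.3912, h(29/6) ≈ 3.9370.
Sum = Δu · [h(13/6) + h(3.5) + h(29/6)].
Sum ≈ 13.4224.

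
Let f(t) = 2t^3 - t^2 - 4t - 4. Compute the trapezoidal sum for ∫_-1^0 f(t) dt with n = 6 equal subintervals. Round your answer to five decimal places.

-2.85185

Δt = (0 − (-1))/6 = 1/6.
f(-1) = -3, f(-5/6) = -68/27, f(-2/3) = -64/27, f(-0.5) = -2.5, f(-1/3) = -77/27, f(-1/6) = -91/27, f(0) = -4.
T_6 = (Δt/2)·[f(t_0) + 2f(t_1) + ... + 2f(t_{5}) + f(t_6)].
Sum ≈ -2.85185.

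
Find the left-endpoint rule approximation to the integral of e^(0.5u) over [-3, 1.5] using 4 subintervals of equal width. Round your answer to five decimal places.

2.82179

Δu = (1.5 − (-3))/4 = 1.125.
Left endpoints: -3, -1.875, -0.75, 0.375.
f(-3) ≈ 0.22313, f(-1.875) ≈ 0.39161, f(-0.75) ≈ 0.68729, f(0.375) ≈ 1.20623.
Sum = Δu · [f(-3) + f(-1.875) + f(-0.75) + f(0.375)].
Sum ≈ 2.82179.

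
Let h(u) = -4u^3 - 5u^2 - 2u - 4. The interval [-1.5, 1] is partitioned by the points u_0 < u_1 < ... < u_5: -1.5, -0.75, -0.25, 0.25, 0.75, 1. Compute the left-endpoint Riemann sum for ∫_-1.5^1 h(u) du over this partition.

Subinterval widths: 0.75, 0.5, 0.5, 0.5, 0.25.
Left endpoints: -1.5, -0.75, -0.25, 0.25, 0.75.
h(-1.5) = 1.25, h(-0.75) = -3.625, h(-0.25) = -3.75, h(0.25) = -4.875, h(0.75) = -10.
Sum = Σ Δu_i · h(u_i).
Sum = -7.6875.

-7.6875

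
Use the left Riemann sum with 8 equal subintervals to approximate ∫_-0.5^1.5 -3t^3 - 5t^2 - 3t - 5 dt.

-19.46875

Δt = (1.5 − (-0.5))/8 = 0.25.
Left endpoints: -0.5, -0.25, 0, 0.25, 0.5, 0.75, 1, 1.25.
f(-0.5) = -4.375, f(-0.25) = -4.515625, f(0) = -5, f(0.25) = -6.109375, f(0.5) = -8.125, f(0.75) = -11.328125, f(1) = -16, f(1.25) = -22.421875.
Sum = Δt · [f(-0.5) + f(-0.25) + f(0) + ...].
Sum = -19.46875.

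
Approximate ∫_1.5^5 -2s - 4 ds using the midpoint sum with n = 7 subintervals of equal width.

Δs = (5 − 1.5)/7 = 0.5.
Midpoints: 1.75, 2.25, 2.75, 3.25, 3.75, 4.25, 4.75.
f(1.75) = -7.5, f(2.25) = -8.5, f(2.75) = -9.5, f(3.25) = -10.5, f(3.75) = -11.5, f(4.25) = -12.5, f(4.75) = -13.5.
Sum = Δs · [f(1.75) + f(2.25) + f(2.75) + ...].
Sum = -36.75.

-36.75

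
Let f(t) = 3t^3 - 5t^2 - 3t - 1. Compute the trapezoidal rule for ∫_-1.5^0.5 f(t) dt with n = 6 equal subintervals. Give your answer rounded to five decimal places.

Δt = (0.5 − (-1.5))/6 = 1/3.
f(-1.5) = -17.875, f(-7/6) = -653/72, f(-5/6) = -89/24, f(-0.5) = -1.125, f(-1/6) = -47/72, f(1/6) = -1.625, f(0.5) = -3.375.
T_6 = (Δt/2)·[f(t_0) + 2f(t_1) + ... + 2f(t_{5}) + f(t_6)].
Sum ≈ -8.93519.

-8.93519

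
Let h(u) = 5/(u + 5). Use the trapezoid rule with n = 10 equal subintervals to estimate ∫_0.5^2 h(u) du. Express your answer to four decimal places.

1.2059

Δu = (2 − 0.5)/10 = 0.15.
h(0.5) = 10/11, h(0.65) = 100/113, h(0.8) = 25/29, h(0.95) = 100/119, h(1.1) = 50/61, h(1.25) = 0.8, h(1.4) = 0.78125, h(1.55) = 100/131, h(1.7) = 50/67, h(1.85) = 100/137, h(2) = 5/7.
T_10 = (Δu/2)·[h(u_0) + 2h(u_1) + ... + 2h(u_{9}) + h(u_10)].
Sum ≈ 1.2059.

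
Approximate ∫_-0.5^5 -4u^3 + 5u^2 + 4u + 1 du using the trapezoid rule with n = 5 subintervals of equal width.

-385.7975

Δu = (5 − (-0.5))/5 = 1.1.
f(-0.5) = 0.75, f(0.6) = 4.336, f(1.7) = 2.598, f(2.8) = -36.408, f(3.9) = -144.626, f(5) = -354.
T_5 = (Δu/2)·[f(u_0) + 2f(u_1) + ... + 2f(u_{4}) + f(u_5)].
Sum = -385.7975.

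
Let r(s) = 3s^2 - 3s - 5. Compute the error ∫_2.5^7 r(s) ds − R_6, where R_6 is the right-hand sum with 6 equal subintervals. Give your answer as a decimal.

-44.296875

Exact integral: ∫_2.5^7 r(s) ds = 240.75.
R_6 = 285.046875.
Error = 240.75 − 285.046875 = -44.296875.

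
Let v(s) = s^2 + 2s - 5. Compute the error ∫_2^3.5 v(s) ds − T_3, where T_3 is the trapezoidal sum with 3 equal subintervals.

-0.0625

Exact integral: ∫_2^3.5 v(s) ds = 12.375.
T_3 = 12.4375.
Error = 12.375 − 12.4375 = -0.0625.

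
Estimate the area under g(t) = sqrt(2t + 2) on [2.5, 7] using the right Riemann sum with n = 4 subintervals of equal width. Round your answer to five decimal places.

Δt = (7 − 2.5)/4 = 1.125.
Right endpoints: 3.625, 4.75, 5.875, 7.
g(3.625) ≈ 3.04138, g(4.75) ≈ 3.39116, g(5.875) ≈ 3.70810, g(7) ≈ 4.00000.
Sum = Δt · [g(3.625) + g(4.75) + g(5.875) + g(7)].
Sum ≈ 15.90823.

15.90823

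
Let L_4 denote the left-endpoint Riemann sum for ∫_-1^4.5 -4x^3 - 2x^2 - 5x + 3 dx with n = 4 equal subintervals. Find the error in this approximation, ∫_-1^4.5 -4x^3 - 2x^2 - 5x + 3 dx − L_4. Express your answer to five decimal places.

-258.85807

Exact integral: ∫_-1^4.5 f(x) dx ≈ -502.1041667.
L_4 = -243.24609375.
Error ≈ -502.1041667 − (-243.24609375) ≈ -258.85807.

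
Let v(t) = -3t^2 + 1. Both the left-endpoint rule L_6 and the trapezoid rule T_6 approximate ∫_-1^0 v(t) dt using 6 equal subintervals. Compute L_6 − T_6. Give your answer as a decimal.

L_6 ≈ -0.26389.
T_6 ≈ -0.01389.
L_6 − T_6 = -0.25.

-0.25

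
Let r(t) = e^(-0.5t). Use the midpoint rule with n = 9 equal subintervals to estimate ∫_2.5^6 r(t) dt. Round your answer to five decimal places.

Δt = (6 − 2.5)/9 = 7/18.
Midpoints: 97/36, 37/12, 125/36, 139/36, 4.25, 167/36, 181/36, 65/12, 209/36.
r(97/36) ≈ 0.25996, r(37/12) ≈ 0.21402, r(125/36) ≈ 0.17620, r(139/36) ≈ 0.14507, r(4.25) ≈ 0.11943, r(167/36) ≈ 0.09833, r(181/36) ≈ 0.08095, r(65/12) ≈ 0.06665, r(209/36) ≈ 0.05487.
Sum = Δt · [r(97/36) + r(37/12) + r(125/36) + ...].
Sum ≈ 0.47269.

0.47269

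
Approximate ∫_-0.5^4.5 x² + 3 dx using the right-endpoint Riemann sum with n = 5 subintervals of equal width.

Δx = (4.5 − (-0.5))/5 = 1.
Right endpoints: 0.5, 1.5, 2.5, 3.5, 4.5.
f(0.5) = 3.25, f(1.5) = 5.25, f(2.5) = 9.25, f(3.5) = 15.25, f(4.5) = 23.25.
Sum = Δx · [f(0.5) + f(1.5) + f(2.5) + f(3.5) + f(4.5)].
Sum = 56.25.

56.25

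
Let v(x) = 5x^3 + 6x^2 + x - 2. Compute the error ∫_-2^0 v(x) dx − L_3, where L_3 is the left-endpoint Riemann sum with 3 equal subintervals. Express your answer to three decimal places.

7.333

Exact integral: ∫_-2^0 v(x) dx = -10.
L_3 ≈ -17.33333.
Error ≈ -10 − (-17.33333) ≈ 7.333.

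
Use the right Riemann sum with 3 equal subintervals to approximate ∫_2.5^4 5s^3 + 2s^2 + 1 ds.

Δs = (4 − 2.5)/3 = 0.5.
Right endpoints: 3, 3.5, 4.
f(3) = 154, f(3.5) = 239.875, f(4) = 353.
Sum = Δs · [f(3) + f(3.5) + f(4)].
Sum = 373.4375.

373.4375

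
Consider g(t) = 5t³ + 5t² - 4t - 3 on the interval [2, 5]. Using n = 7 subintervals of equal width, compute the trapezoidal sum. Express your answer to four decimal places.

Δt = (5 − 2)/7 = 3/7.
g(2) = 49, g(17/7) = 30319/343, g(20/7) = 49051/343, g(23/7) = 73813/343, g(26/7) = 105415/343, g(29/7) = 144667/343, g(32/7) = 192379/343, g(5) = 727.
T_7 = (Δt/2)·[g(t_0) + 2g(t_1) + ... + 2g(t_{6}) + g(t_7)].
Sum ≈ 910.5306.

910.5306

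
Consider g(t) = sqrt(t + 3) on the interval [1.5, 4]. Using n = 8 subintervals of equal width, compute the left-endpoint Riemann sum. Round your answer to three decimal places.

5.901

Δt = (4 − 1.5)/8 = 0.3125.
Left endpoints: 1.5, 1.8125, 2.125, 2.4375, 2.75, 3.0625, 3.375, 3.6875.
g(1.5) ≈ 2.121, g(1.8125) ≈ 2.194, g(2.125) ≈ 2.264, g(2.4375) ≈ 2.332, g(2.75) ≈ 2.398, g(3.0625) ≈ 2.462, g(3.375) ≈ 2.525, g(3.6875) ≈ 2.586.
Sum = Δt · [g(1.5) + g(1.8125) + g(2.125) + ...].
Sum ≈ 5.901.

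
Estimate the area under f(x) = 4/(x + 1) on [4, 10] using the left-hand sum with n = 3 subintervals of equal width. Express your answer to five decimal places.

3.63175

Δx = (10 − 4)/3 = 2.
Left endpoints: 4, 6, 8.
f(4) = 0.8, f(6) = 4/7, f(8) = 4/9.
Sum = Δx · [f(4) + f(6) + f(8)].
Sum ≈ 3.63175.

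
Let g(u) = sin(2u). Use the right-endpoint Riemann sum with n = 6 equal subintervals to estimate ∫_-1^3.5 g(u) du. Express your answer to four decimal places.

0.1164

Δu = (3.5 − (-1))/6 = 0.75.
Right endpoints: -0.25, 0.5, 1.25, 2, 2.75, 3.5.
g(-0.25) ≈ -0.4794, g(0.5) ≈ 0.8415, g(1.25) ≈ 0.5985, g(2) ≈ -0.7568, g(2.75) ≈ -0.7055, g(3.5) ≈ 0.6570.
Sum = Δu · [g(-0.25) + g(0.5) + g(1.25) + ...].
Sum ≈ 0.1164.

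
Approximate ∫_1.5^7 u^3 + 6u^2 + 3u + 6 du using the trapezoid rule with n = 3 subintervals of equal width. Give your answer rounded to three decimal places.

1439.128

Δu = (7 − 1.5)/3 = 11/6.
f(1.5) = 27.375, f(10/3) = 3232/27, f(31/6) = 69031/216, f(7) = 664.
T_3 = (Δu/2)·[f(u_0) + 2f(u_1) + 2f(u_2) + f(u_3)].
Sum ≈ 1439.128.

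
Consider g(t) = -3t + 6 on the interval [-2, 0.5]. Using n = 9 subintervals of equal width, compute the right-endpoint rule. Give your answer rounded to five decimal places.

19.58333

Δt = (0.5 − (-2))/9 = 5/18.
Right endpoints: -31/18, -13/9, -7/6, -8/9, -11/18, -1/3, -1/18, 2/9, 0.5.
g(-31/18) = 67/6, g(-13/9) = 31/3, g(-7/6) = 9.5, g(-8/9) = 26/3, g(-11/18) = 47/6, g(-1/3) = 7, g(-1/18) = 37/6, g(2/9) = 16/3, g(0.5) = 4.5.
Sum = Δt · [g(-31/18) + g(-13/9) + g(-7/6) + ...].
Sum ≈ 19.58333.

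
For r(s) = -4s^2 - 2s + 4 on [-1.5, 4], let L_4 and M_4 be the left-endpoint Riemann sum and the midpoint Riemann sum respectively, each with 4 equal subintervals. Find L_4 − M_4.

L_4 = -43.140625.
M_4 = -78.1171875.
L_4 − M_4 = 34.9765625.

34.9765625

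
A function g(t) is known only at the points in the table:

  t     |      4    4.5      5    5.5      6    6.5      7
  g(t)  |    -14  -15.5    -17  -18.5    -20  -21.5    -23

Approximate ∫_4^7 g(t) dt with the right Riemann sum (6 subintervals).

Δt = 0.5.
Sum = 0.5·[(-15.5) + (-17) + (-18.5) + (-20) + (-21.5) + (-23)] = -57.75.

-57.75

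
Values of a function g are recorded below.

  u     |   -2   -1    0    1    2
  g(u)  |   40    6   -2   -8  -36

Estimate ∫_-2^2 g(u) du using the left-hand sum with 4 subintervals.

36

Δu = 1.
Sum = 1·[40 + 6 + (-2) + (-8)] = 36.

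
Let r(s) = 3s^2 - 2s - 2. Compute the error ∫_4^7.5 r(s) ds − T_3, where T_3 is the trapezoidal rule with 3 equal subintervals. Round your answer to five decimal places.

Exact integral: ∫_4^7.5 r(s) ds = 310.625.
T_3 ≈ 313.0069444.
Error ≈ 310.625 − 313.0069444 ≈ -2.38194.

-2.38194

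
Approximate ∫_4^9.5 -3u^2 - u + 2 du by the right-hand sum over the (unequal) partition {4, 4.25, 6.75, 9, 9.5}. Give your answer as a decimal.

-1069.328125

Subinterval widths: 0.25, 2.5, 2.25, 0.5.
Right endpoints: 4.25, 6.75, 9, 9.5.
f(4.25) = -56.4375, f(6.75) = -141.4375, f(9) = -250, f(9.5) = -278.25.
Sum = Σ Δu_i · f(u_i).
Sum = -1069.328125.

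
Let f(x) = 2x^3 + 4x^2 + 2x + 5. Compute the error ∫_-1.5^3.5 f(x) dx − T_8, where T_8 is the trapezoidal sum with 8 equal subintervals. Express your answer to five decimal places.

-3.25521

Exact integral: ∫_-1.5^3.5 f(x) dx ≈ 169.1666667.
T_8 = 172.421875.
Error ≈ 169.1666667 − 172.421875 ≈ -3.25521.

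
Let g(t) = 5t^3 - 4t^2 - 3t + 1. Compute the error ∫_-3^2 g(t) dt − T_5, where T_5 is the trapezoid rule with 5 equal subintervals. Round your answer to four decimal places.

9.5833

Exact integral: ∫_-3^2 g(t) dt ≈ -115.416667.
T_5 = -125.
Error ≈ -115.416667 − (-125) ≈ 9.5833.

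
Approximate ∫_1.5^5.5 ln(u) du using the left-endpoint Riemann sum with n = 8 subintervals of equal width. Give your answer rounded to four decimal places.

Δu = (5.5 − 1.5)/8 = 0.5.
Left endpoints: 1.5, 2, 2.5, 3, 3.5, 4, 4.5, 5.
f(1.5) ≈ 0.4055, f(2) ≈ 0.6931, f(2.5) ≈ 0.9163, f(3) ≈ 1.0986, f(3.5) ≈ 1.2528, f(4) ≈ 1.3863, f(4.5) ≈ 1.5041, f(5) ≈ 1.6094.
Sum = Δu · [f(1.5) + f(2) + f(2.5) + ...].
Sum ≈ 4.4330.

4.4330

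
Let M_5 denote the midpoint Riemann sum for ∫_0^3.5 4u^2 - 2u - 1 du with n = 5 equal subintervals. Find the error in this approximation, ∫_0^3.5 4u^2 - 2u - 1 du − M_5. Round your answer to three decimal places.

Exact integral: ∫_0^3.5 f(u) du ≈ 41.41667.
M_5 = 40.845.
Error ≈ 41.41667 − 40.845 ≈ 0.572.

0.572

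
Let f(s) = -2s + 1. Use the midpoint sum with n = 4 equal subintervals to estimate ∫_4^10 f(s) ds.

Δs = (10 − 4)/4 = 1.5.
Midpoints: 4.75, 6.25, 7.75, 9.25.
f(4.75) = -8.5, f(6.25) = -11.5, f(7.75) = -14.5, f(9.25) = -17.5.
Sum = Δs · [f(4.75) + f(6.25) + f(7.75) + f(9.25)].
Sum = -78.

-78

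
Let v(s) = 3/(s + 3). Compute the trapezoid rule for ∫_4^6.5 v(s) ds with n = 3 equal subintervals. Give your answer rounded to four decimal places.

0.9178

Δs = (6.5 − 4)/3 = 5/6.
v(4) = 3/7, v(29/6) = 18/47, v(17/3) = 9/26, v(6.5) = 6/19.
T_3 = (Δs/2)·[v(s_0) + 2v(s_1) + 2v(s_2) + v(s_3)].
Sum ≈ 0.9178.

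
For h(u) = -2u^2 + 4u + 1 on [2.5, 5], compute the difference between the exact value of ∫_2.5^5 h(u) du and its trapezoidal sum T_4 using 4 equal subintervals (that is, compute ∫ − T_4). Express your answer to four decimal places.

Exact integral: ∫_2.5^5 h(u) du ≈ -32.916667.
T_4 = -33.2421875.
Error ≈ -32.916667 − (-33.2421875) ≈ 0.3255.

0.3255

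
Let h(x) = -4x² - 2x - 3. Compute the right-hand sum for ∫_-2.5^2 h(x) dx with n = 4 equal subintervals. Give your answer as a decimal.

Δx = (2 − (-2.5))/4 = 1.125.
Right endpoints: -1.375, -0.25, 0.875, 2.
h(-1.375) = -7.8125, h(-0.25) = -2.75, h(0.875) = -7.8125, h(2) = -23.
Sum = Δx · [h(-1.375) + h(-0.25) + h(0.875) + h(2)].
Sum = -46.546875.

-46.546875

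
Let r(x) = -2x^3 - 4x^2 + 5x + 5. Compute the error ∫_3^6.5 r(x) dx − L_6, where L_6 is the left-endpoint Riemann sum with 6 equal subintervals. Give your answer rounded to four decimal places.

-171.6843

Exact integral: ∫_3^6.5 r(x) dx ≈ -1081.572917.
L_6 ≈ -909.888600.
Error ≈ -1081.572917 − (-909.888600) ≈ -171.6843.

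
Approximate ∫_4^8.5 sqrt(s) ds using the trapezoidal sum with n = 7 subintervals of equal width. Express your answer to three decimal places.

11.185

Δs = (8.5 − 4)/7 = 9/14.
f(4) ≈ 2.000, f(65/14) ≈ 2.155, f(37/7) ≈ 2.299, f(83/14) ≈ 2.435, f(46/7) ≈ 2.563, f(101/14) ≈ 2.686, f(55/7) ≈ 2.803, f(8.5) ≈ 2.915.
T_7 = (Δs/2)·[f(s_0) + 2f(s_1) + ... + 2f(s_{6}) + f(s_7)].
Sum ≈ 11.185.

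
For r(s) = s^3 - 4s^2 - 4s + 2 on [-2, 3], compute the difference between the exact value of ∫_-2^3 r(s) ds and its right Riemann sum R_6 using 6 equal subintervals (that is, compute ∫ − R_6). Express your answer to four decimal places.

3.5301

Exact integral: ∫_-2^3 r(s) ds ≈ -30.416667.
R_6 ≈ -33.946759.
Error ≈ -30.416667 − (-33.946759) ≈ 3.5301.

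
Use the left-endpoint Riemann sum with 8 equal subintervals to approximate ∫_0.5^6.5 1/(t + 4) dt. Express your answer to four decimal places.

Δt = (6.5 − 0.5)/8 = 0.75.
Left endpoints: 0.5, 1.25, 2, 2.75, 3.5, 4.25, 5, 5.75.
f(0.5) = 2/9, f(1.25) = 4/21, f(2) = 1/6, f(2.75) = 4/27, f(3.5) = 2/15, f(4.25) = 4/33, f(5) = 1/9, f(5.75) = 4/39.
Sum = Δt · [f(0.5) + f(1.25) + f(2) + ...].
Sum ≈ 0.8968.

0.8968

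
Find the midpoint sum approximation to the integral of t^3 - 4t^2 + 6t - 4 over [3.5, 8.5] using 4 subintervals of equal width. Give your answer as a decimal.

Δt = (8.5 − 3.5)/4 = 1.25.
Midpoints: 4.125, 5.375, 6.625, 7.875.
f(4.125) = 11713/512, f(5.375) = 34803/512, f(6.625) = 77293/512, f(7.875) = 145183/512.
Sum = Δt · [f(4.125) + f(5.375) + f(6.625) + f(7.875)].
Sum = 656.71875.

656.71875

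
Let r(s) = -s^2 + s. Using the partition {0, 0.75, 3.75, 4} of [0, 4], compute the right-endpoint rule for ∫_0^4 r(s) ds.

Subinterval widths: 0.75, 3, 0.25.
Right endpoints: 0.75, 3.75, 4.
r(0.75) = 0.1875, r(3.75) = -10.3125, r(4) = -12.
Sum = Σ Δs_i · r(s_i).
Sum = -33.796875.

-33.796875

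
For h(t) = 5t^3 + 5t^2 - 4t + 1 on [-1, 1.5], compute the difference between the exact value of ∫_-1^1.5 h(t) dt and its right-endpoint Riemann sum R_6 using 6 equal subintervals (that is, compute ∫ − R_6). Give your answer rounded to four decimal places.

-4.4090

Exact integral: ∫_-1^1.5 h(t) dt ≈ 12.369792.
R_6 ≈ 16.778791.
Error ≈ 12.369792 − 16.778791 ≈ -4.4090.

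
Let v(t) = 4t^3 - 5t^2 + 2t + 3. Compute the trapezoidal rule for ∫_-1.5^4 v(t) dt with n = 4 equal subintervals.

186.2265625

Δt = (4 − (-1.5))/4 = 1.375.
v(-1.5) = -24.75, v(-0.125) = 2.6640625, v(1.25) = 5.5, v(2.625) = 46.1484375, v(4) = 187.
T_4 = (Δt/2)·[v(t_0) + 2v(t_1) + 2v(t_2) + 2v(t_3) + v(t_4)].
Sum = 186.2265625.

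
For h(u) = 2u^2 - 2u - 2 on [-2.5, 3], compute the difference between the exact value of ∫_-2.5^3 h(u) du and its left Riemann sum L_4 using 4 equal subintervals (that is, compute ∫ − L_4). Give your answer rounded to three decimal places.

Exact integral: ∫_-2.5^3 h(u) du ≈ 14.66667.
L_4 = 21.9140625.
Error ≈ 14.66667 − 21.9140625 ≈ -7.247.

-7.247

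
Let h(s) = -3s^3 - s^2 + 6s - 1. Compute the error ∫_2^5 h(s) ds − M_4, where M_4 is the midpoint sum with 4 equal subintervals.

Exact integral: ∫_2^5 h(s) ds = -435.75.
M_4 = -431.1796875.
Error = -435.75 − (-431.1796875) = -4.5703125.

-4.5703125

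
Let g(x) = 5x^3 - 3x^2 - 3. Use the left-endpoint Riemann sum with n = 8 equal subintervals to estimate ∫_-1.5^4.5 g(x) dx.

Δx = (4.5 − (-1.5))/8 = 0.75.
Left endpoints: -1.5, -0.75, 0, 0.75, 1.5, 2.25, 3, 3.75.
g(-1.5) = -26.625, g(-0.75) = -6.796875, g(0) = -3, g(0.75) = -2.578125, g(1.5) = 7.125, g(2.25) = 38.765625, g(3) = 105, g(3.75) = 218.484375.
Sum = Δx · [g(-1.5) + g(-0.75) + g(0) + ...].
Sum = 247.78125.

247.78125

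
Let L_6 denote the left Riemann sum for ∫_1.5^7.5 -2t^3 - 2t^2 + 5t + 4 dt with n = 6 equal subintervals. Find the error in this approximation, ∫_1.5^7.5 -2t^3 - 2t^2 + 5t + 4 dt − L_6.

-428.5

Exact integral: ∫_1.5^7.5 f(t) dt = -1699.5.
L_6 = -1271.
Error = -1699.5 − (-1271) = -428.5.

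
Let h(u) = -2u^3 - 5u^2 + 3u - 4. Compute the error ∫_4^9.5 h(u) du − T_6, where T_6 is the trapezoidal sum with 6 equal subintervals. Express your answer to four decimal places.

Exact integral: ∫_4^9.5 h(u) du ≈ -5177.447917.
T_6 ≈ -5212.494502.
Error ≈ -5177.447917 − (-5212.494502) ≈ 35.0466.

35.0466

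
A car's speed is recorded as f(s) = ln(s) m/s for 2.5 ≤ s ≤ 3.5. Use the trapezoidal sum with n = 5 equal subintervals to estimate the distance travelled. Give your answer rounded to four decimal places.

Δs = (3.5 − 2.5)/5 = 0.2.
f(2.5) ≈ 0.9163, f(2.7) ≈ 0.9933, f(2.9) ≈ 1.0647, f(3.1) ≈ 1.1314, f(3.3) ≈ 1.1939, f(3.5) ≈ 1.2528.
T_5 = (Δs/2)·[f(s_0) + 2f(s_1) + ... + 2f(s_{4}) + f(s_5)].
Sum ≈ 1.0936.

1.0936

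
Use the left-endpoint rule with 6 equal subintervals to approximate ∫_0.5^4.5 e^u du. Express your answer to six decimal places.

Δu = (4.5 − 0.5)/6 = 2/3.
Left endpoints: 0.5, 7/6, 11/6, 2.5, 19/6, 23/6.
f(0.5) ≈ 1.648721, f(7/6) ≈ 3.211271, f(11/6) ≈ 6.254701, f(2.5) ≈ 12.182494, f(19/6) ≈ 23.728258, f(23/6) ≈ 46.216336.
Sum = Δu · [f(0.5) + f(7/6) + f(11/6) + ...].
Sum ≈ 62.161187.

62.161187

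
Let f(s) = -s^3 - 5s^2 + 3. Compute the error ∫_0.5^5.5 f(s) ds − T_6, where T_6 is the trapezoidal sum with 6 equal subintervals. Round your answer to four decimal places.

8.1019

Exact integral: ∫_0.5^5.5 f(s) ds ≈ -490.833333.
T_6 ≈ -498.935185.
Error ≈ -490.833333 − (-498.935185) ≈ 8.1019.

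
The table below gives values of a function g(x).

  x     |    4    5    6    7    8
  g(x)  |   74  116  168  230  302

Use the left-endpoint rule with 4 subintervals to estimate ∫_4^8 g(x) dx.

588

Δx = 1.
Sum = 1·[74 + 116 + 168 + 230] = 588.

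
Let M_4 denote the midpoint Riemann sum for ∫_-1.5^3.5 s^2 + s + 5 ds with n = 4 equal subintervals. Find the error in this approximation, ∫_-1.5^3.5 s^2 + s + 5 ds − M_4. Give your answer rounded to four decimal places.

0.6510

Exact integral: ∫_-1.5^3.5 f(s) ds ≈ 45.416667.
M_4 = 44.765625.
Error ≈ 45.416667 − 44.765625 ≈ 0.6510.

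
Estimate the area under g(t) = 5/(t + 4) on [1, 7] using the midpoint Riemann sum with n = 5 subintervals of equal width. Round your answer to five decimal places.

3.93288

Δt = (7 − 1)/5 = 1.2.
Midpoints: 1.6, 2.8, 4, 5.2, 6.4.
g(1.6) = 25/28, g(2.8) = 25/34, g(4) = 0.625, g(5.2) = 25/46, g(6.4) = 25/52.
Sum = Δt · [g(1.6) + g(2.8) + g(4) + g(5.2) + g(6.4)].
Sum ≈ 3.93288.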